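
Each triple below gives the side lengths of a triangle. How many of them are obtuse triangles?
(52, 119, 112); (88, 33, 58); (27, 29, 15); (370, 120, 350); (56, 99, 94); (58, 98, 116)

2

(52,119,112): 52²+112² = 15248 > 14161 = 119² → acute
(88,33,58): 33²+58² = 4453 < 7744 = 88² → obtuse
(27,29,15): 15²+27² = 954 > 841 = 29² → acute
(370,120,350): 120²+350² = 136900 = 370² → right
(56,99,94): 56²+94² = 11972 > 9801 = 99² → acute
(58,98,116): 58²+98² = 12968 < 13456 = 116² → obtuse
2 of the 6 are obtuse.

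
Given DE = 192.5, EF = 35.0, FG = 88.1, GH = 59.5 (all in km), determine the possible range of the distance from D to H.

9.9 ≤ DH ≤ 375.1 km

The maximum is all hops collinear in one direction: 192.5 + 35.0 + 88.1 + 59.5 = 375.1.
The longest hop is 192.5; the others sum to 182.6. Folding the others back against it leaves at least 192.5 − 182.6 = 9.9.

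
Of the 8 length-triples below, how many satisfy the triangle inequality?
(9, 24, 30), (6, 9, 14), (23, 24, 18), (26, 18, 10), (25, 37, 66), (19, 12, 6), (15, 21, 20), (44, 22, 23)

6

(9,24,30): 9+24 > 30 → valid
(6,9,14): 6+9 > 14 → valid
(18,23,24): 18+23 > 24 → valid
(10,18,26): 10+18 > 26 → valid
(25,37,66): 25+37 ≤ 66 → not valid
(6,12,19): 6+12 ≤ 19 → not valid
(15,20,21): 15+20 > 21 → valid
(22,23,44): 22+23 > 44 → valid
6 of the 8 triples form a triangle.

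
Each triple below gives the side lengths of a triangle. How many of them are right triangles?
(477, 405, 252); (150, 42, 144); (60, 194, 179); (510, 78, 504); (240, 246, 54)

(477,405,252): 252²+405² = 227529 = 477² → right
(150,42,144): 42²+144² = 22500 = 150² → right
(60,194,179): 60²+179² = 35641 < 37636 = 194² → obtuse
(510,78,504): 78²+504² = 260100 = 510² → right
(240,246,54): 54²+240² = 60516 = 246² → right
4 of the 5 are right.

4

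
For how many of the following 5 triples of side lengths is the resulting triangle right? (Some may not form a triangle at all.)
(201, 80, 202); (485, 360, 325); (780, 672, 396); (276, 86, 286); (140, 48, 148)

(201,80,202): 80²+201² = 46801 > 40804 = 202² → acute
(485,360,325): 325²+360² = 235225 = 485² → right
(780,672,396): 396²+672² = 608400 = 780² → right
(276,86,286): 86²+276² = 83572 > 81796 = 286² → acute
(140,48,148): 48²+140² = 21904 = 148² → right
3 of the 5 are right.

3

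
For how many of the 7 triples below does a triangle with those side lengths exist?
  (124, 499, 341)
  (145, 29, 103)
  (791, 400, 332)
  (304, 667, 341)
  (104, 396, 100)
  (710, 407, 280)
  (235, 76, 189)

1

(124,341,499): 124+341 ≤ 499 → not valid
(29,103,145): 29+103 ≤ 145 → not valid
(332,400,791): 332+400 ≤ 791 → not valid
(304,341,667): 304+341 ≤ 667 → not valid
(100,104,396): 100+104 ≤ 396 → not valid
(280,407,710): 280+407 ≤ 710 → not valid
(76,189,235): 76+189 > 235 → valid
1 of the 7 triples forms a triangle.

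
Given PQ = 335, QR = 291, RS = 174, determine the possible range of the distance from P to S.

0 ≤ PS ≤ 800

The maximum is all hops collinear in one direction: 335 + 291 + 174 = 800.
The longest hop is 335; the others sum to 465. Since 335 ≤ 465, the path can fold back on itself completely, so the minimum distance is 0.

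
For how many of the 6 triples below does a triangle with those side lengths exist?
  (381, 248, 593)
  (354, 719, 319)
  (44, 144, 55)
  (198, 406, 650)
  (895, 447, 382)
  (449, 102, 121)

1

(248,381,593): 248+381 > 593 → valid
(319,354,719): 319+354 ≤ 719 → not valid
(44,55,144): 44+55 ≤ 144 → not valid
(198,406,650): 198+406 ≤ 650 → not valid
(382,447,895): 382+447 ≤ 895 → not valid
(102,121,449): 102+121 ≤ 449 → not valid
1 of the 6 triples forms a triangle.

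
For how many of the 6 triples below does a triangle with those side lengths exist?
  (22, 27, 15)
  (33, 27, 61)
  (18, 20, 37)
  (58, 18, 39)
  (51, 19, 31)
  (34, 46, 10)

(15,22,27): 15+22 > 27 → valid
(27,33,61): 27+33 ≤ 61 → not valid
(18,20,37): 18+20 > 37 → valid
(18,39,58): 18+39 ≤ 58 → not valid
(19,31,51): 19+31 ≤ 51 → not valid
(10,34,46): 10+34 ≤ 46 → not valid
2 of the 6 triples form a triangle.

2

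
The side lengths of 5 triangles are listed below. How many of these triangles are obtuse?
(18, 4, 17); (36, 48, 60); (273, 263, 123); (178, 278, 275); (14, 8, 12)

(18,4,17): 4²+17² = 305 < 324 = 18² → obtuse
(36,48,60): 36²+48² = 3600 = 60² → right
(273,263,123): 123²+263² = 84298 > 74529 = 273² → acute
(178,278,275): 178²+275² = 107309 > 77284 = 278² → acute
(14,8,12): 8²+12² = 208 > 196 = 14² → acute
1 of the 5 is obtuse.

1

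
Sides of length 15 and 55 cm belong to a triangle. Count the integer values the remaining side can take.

The third side lies in the open interval (40, 70).
Integers from 41 to 69 inclusive: 69 − 41 + 1 = 29.

29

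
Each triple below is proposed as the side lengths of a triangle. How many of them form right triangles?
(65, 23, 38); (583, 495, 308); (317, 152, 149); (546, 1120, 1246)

2

(65,23,38): 23+38 ≤ 65, not a triangle
(583,495,308): 308²+495² = 339889 = 583² → right
(317,152,149): 149+152 ≤ 317, not a triangle
(546,1120,1246): 546²+1120² = 1552516 = 1246² → right
2 of the 4 are right.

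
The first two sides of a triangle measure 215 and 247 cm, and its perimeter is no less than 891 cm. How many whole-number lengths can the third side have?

Triangle inequality: 32 < x < 462. Perimeter ≥ 891 gives x ≥ 891 − 215 − 247 = 429.
So 429 ≤ x < 462; integers 429 through 461: 33 values.

33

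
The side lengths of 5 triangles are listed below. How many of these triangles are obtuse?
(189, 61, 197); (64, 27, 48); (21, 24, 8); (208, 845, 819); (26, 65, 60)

2

(189,61,197): 61²+189² = 39442 > 38809 = 197² → acute
(64,27,48): 27²+48² = 3033 < 4096 = 64² → obtuse
(21,24,8): 8²+21² = 505 < 576 = 24² → obtuse
(208,845,819): 208²+819² = 714025 = 845² → right
(26,65,60): 26²+60² = 4276 > 4225 = 65² → acute
2 of the 5 are obtuse.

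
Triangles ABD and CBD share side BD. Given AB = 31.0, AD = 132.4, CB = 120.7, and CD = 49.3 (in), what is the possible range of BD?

101.4 < BD < 163.4

From triangle ABD: |31.0 − 132.4| < BD < 31.0 + 132.4, i.e. 101.4 < BD < 163.4.
From triangle CBD: 71.4 < BD < 170.0.
Both must hold, so BD lies in the intersection.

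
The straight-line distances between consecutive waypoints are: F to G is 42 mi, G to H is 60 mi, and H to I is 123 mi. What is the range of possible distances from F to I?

21 ≤ FI ≤ 225 mi

The maximum is all hops collinear in one direction: 42 + 60 + 123 = 225.
The longest hop is 123; the others sum to 102. Folding the others back against it leaves at least 123 − 102 = 21.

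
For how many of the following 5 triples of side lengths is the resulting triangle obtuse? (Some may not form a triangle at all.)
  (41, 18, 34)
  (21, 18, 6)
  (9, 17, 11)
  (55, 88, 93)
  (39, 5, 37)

4

(41,18,34): 18²+34² = 1480 < 1681 = 41² → obtuse
(21,18,6): 6²+18² = 360 < 441 = 21² → obtuse
(9,17,11): 9²+11² = 202 < 289 = 17² → obtuse
(55,88,93): 55²+88² = 10769 > 8649 = 93² → acute
(39,5,37): 5²+37² = 1394 < 1521 = 39² → obtuse
4 of the 5 are obtuse.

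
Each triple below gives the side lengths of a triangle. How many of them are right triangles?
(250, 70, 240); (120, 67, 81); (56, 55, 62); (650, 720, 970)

(250,70,240): 70²+240² = 62500 = 250² → right
(120,67,81): 67²+81² = 11050 < 14400 = 120² → obtuse
(56,55,62): 55²+56² = 6161 > 3844 = 62² → acute
(650,720,970): 650²+720² = 940900 = 970² → right
2 of the 4 are right.

2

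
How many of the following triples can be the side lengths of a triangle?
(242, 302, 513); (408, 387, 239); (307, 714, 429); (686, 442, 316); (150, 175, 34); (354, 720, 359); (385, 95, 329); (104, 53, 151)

7

(242,302,513): 242+302 > 513 → valid
(239,387,408): 239+387 > 408 → valid
(307,429,714): 307+429 > 714 → valid
(316,442,686): 316+442 > 686 → valid
(34,150,175): 34+150 > 175 → valid
(354,359,720): 354+359 ≤ 720 → not valid
(95,329,385): 95+329 > 385 → valid
(53,104,151): 53+104 > 151 → valid
7 of the 8 triples form a triangle.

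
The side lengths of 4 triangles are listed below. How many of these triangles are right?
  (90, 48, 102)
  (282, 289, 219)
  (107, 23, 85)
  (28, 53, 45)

(90,48,102): 48²+90² = 10404 = 102² → right
(282,289,219): 219²+282² = 127485 > 83521 = 289² → acute
(107,23,85): 23²+85² = 7754 < 11449 = 107² → obtuse
(28,53,45): 28²+45² = 2809 = 53² → right
2 of the 4 are right.

2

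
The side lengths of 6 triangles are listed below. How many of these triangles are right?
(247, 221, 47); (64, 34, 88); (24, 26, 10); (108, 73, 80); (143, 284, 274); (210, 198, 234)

(247,221,47): 47²+221² = 51050 < 61009 = 247² → obtuse
(64,34,88): 34²+64² = 5252 < 7744 = 88² → obtuse
(24,26,10): 10²+24² = 676 = 26² → right
(108,73,80): 73²+80² = 11729 > 11664 = 108² → acute
(143,284,274): 143²+274² = 95525 > 80656 = 284² → acute
(210,198,234): 198²+210² = 83304 > 54756 = 234² → acute
1 of the 6 is right.

1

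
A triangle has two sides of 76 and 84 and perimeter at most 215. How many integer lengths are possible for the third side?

47

Triangle inequality: 8 < x < 160. Perimeter ≤ 215 gives x ≤ 215 − 76 − 84 = 55.
So 8 < x ≤ 55; integers 9 through 55: 47 values.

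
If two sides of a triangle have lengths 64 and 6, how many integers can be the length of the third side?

The third side lies in the open interval (58, 70).
Integers from 59 to 69 inclusive: 69 − 59 + 1 = 11.

11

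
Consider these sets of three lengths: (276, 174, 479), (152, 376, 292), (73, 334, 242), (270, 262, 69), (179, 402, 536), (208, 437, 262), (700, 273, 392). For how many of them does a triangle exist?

4

(174,276,479): 174+276 ≤ 479 → not valid
(152,292,376): 152+292 > 376 → valid
(73,242,334): 73+242 ≤ 334 → not valid
(69,262,270): 69+262 > 270 → valid
(179,402,536): 179+402 > 536 → valid
(208,262,437): 208+262 > 437 → valid
(273,392,700): 273+392 ≤ 700 → not valid
4 of the 7 triples form a triangle.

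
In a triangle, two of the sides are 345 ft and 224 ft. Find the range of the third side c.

121 < c < 569

By the triangle inequality, c must be less than 345 + 224 = 569 and greater than |345 − 224| = 121.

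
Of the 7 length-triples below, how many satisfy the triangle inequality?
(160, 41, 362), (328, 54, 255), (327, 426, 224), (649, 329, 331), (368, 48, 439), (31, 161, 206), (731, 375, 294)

(41,160,362): 41+160 ≤ 362 → not valid
(54,255,328): 54+255 ≤ 328 → not valid
(224,327,426): 224+327 > 426 → valid
(329,331,649): 329+331 > 649 → valid
(48,368,439): 48+368 ≤ 439 → not valid
(31,161,206): 31+161 ≤ 206 → not valid
(294,375,731): 294+375 ≤ 731 → not valid
2 of the 7 triples form a triangle.

2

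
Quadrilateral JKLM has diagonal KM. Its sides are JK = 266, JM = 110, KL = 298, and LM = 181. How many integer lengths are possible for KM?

From triangle JKM: 156 < KM < 376.
From triangle LKM: 117 < KM < 479.
Intersection: 156 < KM < 376, so integers 157 through 375: 219 values.

219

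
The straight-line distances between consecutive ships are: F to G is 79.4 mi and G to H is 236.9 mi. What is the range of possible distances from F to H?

By the triangle inequality, |79.4 − 236.9| ≤ FH ≤ 79.4 + 236.9.

157.5 ≤ FH ≤ 316.3 mi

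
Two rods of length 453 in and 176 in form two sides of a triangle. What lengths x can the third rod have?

277 < x < 629

By the triangle inequality, x must be less than 453 + 176 = 629 and greater than |453 − 176| = 277.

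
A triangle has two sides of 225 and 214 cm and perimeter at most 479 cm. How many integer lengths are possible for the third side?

Triangle inequality: 11 < x < 439. Perimeter ≤ 479 gives x ≤ 479 − 225 − 214 = 40.
So 11 < x ≤ 40; integers 12 through 40: 29 values.

29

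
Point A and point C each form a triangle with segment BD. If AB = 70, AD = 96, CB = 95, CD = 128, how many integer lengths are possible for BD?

132

From triangle ABD: 26 < BD < 166.
From triangle CBD: 33 < BD < 223.
Intersection: 33 < BD < 166, so integers 34 through 165: 132 values.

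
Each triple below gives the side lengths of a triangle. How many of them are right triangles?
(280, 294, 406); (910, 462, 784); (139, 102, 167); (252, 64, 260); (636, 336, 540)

4

(280,294,406): 280²+294² = 164836 = 406² → right
(910,462,784): 462²+784² = 828100 = 910² → right
(139,102,167): 102²+139² = 29725 > 27889 = 167² → acute
(252,64,260): 64²+252² = 67600 = 260² → right
(636,336,540): 336²+540² = 404496 = 636² → right
4 of the 5 are right.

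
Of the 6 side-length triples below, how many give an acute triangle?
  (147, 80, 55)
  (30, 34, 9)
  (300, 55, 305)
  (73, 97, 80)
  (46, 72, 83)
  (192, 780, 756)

(147,80,55): 55+80 ≤ 147, not a triangle
(30,34,9): 9²+30² = 981 < 1156 = 34² → obtuse
(300,55,305): 55²+300² = 93025 = 305² → right
(73,97,80): 73²+80² = 11729 > 9409 = 97² → acute
(46,72,83): 46²+72² = 7300 > 6889 = 83² → acute
(192,780,756): 192²+756² = 608400 = 780² → right
2 of the 6 are acute.

2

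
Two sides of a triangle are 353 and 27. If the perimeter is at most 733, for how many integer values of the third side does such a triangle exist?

27

Triangle inequality: 326 < x < 380. Perimeter ≤ 733 gives x ≤ 733 − 353 − 27 = 353.
So 326 < x ≤ 353; integers 327 through 353: 27 values.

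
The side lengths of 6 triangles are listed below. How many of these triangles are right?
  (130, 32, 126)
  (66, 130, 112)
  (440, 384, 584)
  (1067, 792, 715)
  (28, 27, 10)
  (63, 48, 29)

4

(130,32,126): 32²+126² = 16900 = 130² → right
(66,130,112): 66²+112² = 16900 = 130² → right
(440,384,584): 384²+440² = 341056 = 584² → right
(1067,792,715): 715²+792² = 1138489 = 1067² → right
(28,27,10): 10²+27² = 829 > 784 = 28² → acute
(63,48,29): 29²+48² = 3145 < 3969 = 63² → obtuse
4 of the 6 are right.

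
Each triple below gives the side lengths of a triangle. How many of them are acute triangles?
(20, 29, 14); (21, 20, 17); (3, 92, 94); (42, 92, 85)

2

(20,29,14): 14²+20² = 596 < 841 = 29² → obtuse
(21,20,17): 17²+20² = 689 > 441 = 21² → acute
(3,92,94): 3²+92² = 8473 < 8836 = 94² → obtuse
(42,92,85): 42²+85² = 8989 > 8464 = 92² → acute
2 of the 4 are acute.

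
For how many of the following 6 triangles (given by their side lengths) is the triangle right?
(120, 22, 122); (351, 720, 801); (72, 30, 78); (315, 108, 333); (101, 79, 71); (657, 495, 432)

5

(120,22,122): 22²+120² = 14884 = 122² → right
(351,720,801): 351²+720² = 641601 = 801² → right
(72,30,78): 30²+72² = 6084 = 78² → right
(315,108,333): 108²+315² = 110889 = 333² → right
(101,79,71): 71²+79² = 11282 > 10201 = 101² → acute
(657,495,432): 432²+495² = 431649 = 657² → right
5 of the 6 are right.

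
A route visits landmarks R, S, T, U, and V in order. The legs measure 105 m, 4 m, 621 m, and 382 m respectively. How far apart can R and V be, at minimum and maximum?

130 ≤ RV ≤ 1112 m

The maximum is all hops collinear in one direction: 105 + 4 + 621 + 382 = 1112.
The longest hop is 621; the others sum to 491. Folding the others back against it leaves at least 621 − 491 = 130.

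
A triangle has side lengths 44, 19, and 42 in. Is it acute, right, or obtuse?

Compare the square of the longest side to the sum of squares of the other two: 19² + 42² = 2125 > 1936 = 44².

acute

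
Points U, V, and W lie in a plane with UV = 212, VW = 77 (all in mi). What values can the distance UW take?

By the triangle inequality, |212 − 77| ≤ UW ≤ 212 + 77.

135 ≤ UW ≤ 289 mi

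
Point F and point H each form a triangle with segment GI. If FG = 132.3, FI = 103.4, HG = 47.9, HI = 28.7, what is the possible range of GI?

From triangle FGI: |132.3 − 103.4| < GI < 132.3 + 103.4, i.e. 28.9 < GI < 235.7.
From triangle HGI: 19.2 < GI < 76.6.
Both must hold, so GI lies in the intersection.

28.9 < GI < 76.6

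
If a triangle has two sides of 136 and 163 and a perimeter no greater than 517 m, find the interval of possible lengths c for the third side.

Triangle inequality alone gives 27 < c < 299.
The perimeter condition gives c ≤ 517 − 136 − 163 = 218.
Intersecting the two: 27 < c ≤ 218.

27 < c ≤ 218 m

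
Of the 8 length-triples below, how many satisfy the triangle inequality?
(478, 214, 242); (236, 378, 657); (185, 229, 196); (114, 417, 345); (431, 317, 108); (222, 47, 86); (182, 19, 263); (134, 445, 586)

2

(214,242,478): 214+242 ≤ 478 → not valid
(236,378,657): 236+378 ≤ 657 → not valid
(185,196,229): 185+196 > 229 → valid
(114,345,417): 114+345 > 417 → valid
(108,317,431): 108+317 ≤ 431 → not valid
(47,86,222): 47+86 ≤ 222 → not valid
(19,182,263): 19+182 ≤ 263 → not valid
(134,445,586): 134+445 ≤ 586 → not valid
2 of the 8 triples form a triangle.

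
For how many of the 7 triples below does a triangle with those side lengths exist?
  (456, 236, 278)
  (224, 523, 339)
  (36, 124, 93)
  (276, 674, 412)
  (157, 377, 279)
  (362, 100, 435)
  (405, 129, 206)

(236,278,456): 236+278 > 456 → valid
(224,339,523): 224+339 > 523 → valid
(36,93,124): 36+93 > 124 → valid
(276,412,674): 276+412 > 674 → valid
(157,279,377): 157+279 > 377 → valid
(100,362,435): 100+362 > 435 → valid
(129,206,405): 129+206 ≤ 405 → not valid
6 of the 7 triples form a triangle.

6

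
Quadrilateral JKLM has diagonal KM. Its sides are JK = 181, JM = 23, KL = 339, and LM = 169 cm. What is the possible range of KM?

170 < KM < 204

From triangle JKM: |181 − 23| < KM < 181 + 23, i.e. 158 < KM < 204.
From triangle LKM: 170 < KM < 508.
Both must hold, so KM lies in the intersection.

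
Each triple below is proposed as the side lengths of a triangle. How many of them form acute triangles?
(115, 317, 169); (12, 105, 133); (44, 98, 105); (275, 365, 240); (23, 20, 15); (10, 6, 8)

2

(115,317,169): 115+169 ≤ 317, not a triangle
(12,105,133): 12+105 ≤ 133, not a triangle
(44,98,105): 44²+98² = 11540 > 11025 = 105² → acute
(275,365,240): 240²+275² = 133225 = 365² → right
(23,20,15): 15²+20² = 625 > 529 = 23² → acute
(10,6,8): 6²+8² = 100 = 10² → right
2 of the 6 are acute.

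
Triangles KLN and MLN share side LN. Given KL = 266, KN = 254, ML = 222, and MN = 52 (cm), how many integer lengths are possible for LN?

From triangle KLN: 12 < LN < 520.
From triangle MLN: 170 < LN < 274.
Intersection: 170 < LN < 274, so integers 171 through 273: 103 values.

103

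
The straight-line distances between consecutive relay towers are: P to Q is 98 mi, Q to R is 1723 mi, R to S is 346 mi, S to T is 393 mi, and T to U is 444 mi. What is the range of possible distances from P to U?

The maximum is all hops collinear in one direction: 98 + 1723 + 346 + 393 + 444 = 3004.
The longest hop is 1723; the others sum to 1281. Folding the others back against it leaves at least 1723 − 1281 = 442.

442 ≤ PU ≤ 3004 mi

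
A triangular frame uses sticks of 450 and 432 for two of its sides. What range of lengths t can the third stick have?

By the triangle inequality, t must be less than 450 + 432 = 882 and greater than |450 − 432| = 18.

18 < t < 882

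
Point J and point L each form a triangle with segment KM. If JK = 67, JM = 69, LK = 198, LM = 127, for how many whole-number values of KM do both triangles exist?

64

From triangle JKM: 2 < KM < 136.
From triangle LKM: 71 < KM < 325.
Intersection: 71 < KM < 136, so integers 72 through 135: 64 values.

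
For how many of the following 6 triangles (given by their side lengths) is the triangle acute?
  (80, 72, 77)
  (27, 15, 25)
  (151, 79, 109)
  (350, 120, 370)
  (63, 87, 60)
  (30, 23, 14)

2

(80,72,77): 72²+77² = 11113 > 6400 = 80² → acute
(27,15,25): 15²+25² = 850 > 729 = 27² → acute
(151,79,109): 79²+109² = 18122 < 22801 = 151² → obtuse
(350,120,370): 120²+350² = 136900 = 370² → right
(63,87,60): 60²+63² = 7569 = 87² → right
(30,23,14): 14²+23² = 725 < 900 = 30² → obtuse
2 of the 6 are acute.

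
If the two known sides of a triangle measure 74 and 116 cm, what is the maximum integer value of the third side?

189

The third side must be strictly less than 74 + 116 = 190.
The largest integer below 190 is 189.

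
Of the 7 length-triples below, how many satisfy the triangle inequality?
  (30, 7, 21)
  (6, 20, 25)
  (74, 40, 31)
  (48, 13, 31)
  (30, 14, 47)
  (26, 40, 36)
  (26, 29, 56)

2

(7,21,30): 7+21 ≤ 30 → not valid
(6,20,25): 6+20 > 25 → valid
(31,40,74): 31+40 ≤ 74 → not valid
(13,31,48): 13+31 ≤ 48 → not valid
(14,30,47): 14+30 ≤ 47 → not valid
(26,36,40): 26+36 > 40 → valid
(26,29,56): 26+29 ≤ 56 → not valid
2 of the 7 triples form a triangle.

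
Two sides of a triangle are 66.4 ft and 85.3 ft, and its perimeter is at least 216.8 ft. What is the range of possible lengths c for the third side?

65.1 ≤ c < 151.7 ft

Triangle inequality alone gives 18.9 < c < 151.7.
The perimeter condition gives c ≥ 216.8 − 66.4 − 85.3 = 65.1.
Intersecting the two: 65.1 ≤ c < 151.7.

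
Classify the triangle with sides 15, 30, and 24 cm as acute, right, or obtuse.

obtuse

Compare the square of the longest side to the sum of squares of the other two: 15² + 24² = 801 < 900 = 30².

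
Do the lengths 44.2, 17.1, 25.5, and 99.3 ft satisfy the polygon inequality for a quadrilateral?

No

For a quadrilateral, each side must be shorter than the sum of the others.
Here the longest side is 99.3, but the remaining 3 sides sum to only 86.8.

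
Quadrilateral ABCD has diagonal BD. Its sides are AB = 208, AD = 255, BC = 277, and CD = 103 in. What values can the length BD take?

From triangle ABD: |208 − 255| < BD < 208 + 255, i.e. 47 < BD < 463.
From triangle CBD: 174 < BD < 380.
Both must hold, so BD lies in the intersection.

174 < BD < 380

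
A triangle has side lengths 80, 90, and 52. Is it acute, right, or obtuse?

Compare the square of the longest side to the sum of squares of the other two: 52² + 80² = 9104 > 8100 = 90².

acute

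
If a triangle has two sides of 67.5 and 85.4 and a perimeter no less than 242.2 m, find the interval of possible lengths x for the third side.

89.3 ≤ x < 152.9

Triangle inequality alone gives 17.9 < x < 152.9.
The perimeter condition gives x ≥ 242.2 − 67.5 − 85.4 = 89.3.
Intersecting the two: 89.3 ≤ x < 152.9.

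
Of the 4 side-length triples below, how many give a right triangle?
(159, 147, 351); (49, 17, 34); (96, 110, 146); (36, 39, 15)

(159,147,351): 147+159 ≤ 351, not a triangle
(49,17,34): 17²+34² = 1445 < 2401 = 49² → obtuse
(96,110,146): 96²+110² = 21316 = 146² → right
(36,39,15): 15²+36² = 1521 = 39² → right
2 of the 4 are right.

2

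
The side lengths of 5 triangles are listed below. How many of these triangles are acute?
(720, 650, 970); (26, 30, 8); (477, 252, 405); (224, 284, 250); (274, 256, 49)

(720,650,970): 650²+720² = 940900 = 970² → right
(26,30,8): 8²+26² = 740 < 900 = 30² → obtuse
(477,252,405): 252²+405² = 227529 = 477² → right
(224,284,250): 224²+250² = 112676 > 80656 = 284² → acute
(274,256,49): 49²+256² = 67937 < 75076 = 274² → obtuse
1 of the 5 is acute.

1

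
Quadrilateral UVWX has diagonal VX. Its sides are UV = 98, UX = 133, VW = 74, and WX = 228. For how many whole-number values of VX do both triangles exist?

76

From triangle UVX: 35 < VX < 231.
From triangle WVX: 154 < VX < 302.
Intersection: 154 < VX < 231, so integers 155 through 230: 76 values.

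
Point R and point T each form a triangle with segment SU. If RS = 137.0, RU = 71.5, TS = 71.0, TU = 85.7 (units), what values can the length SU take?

65.5 < SU < 156.7

From triangle RSU: |137.0 − 71.5| < SU < 137.0 + 71.5, i.e. 65.5 < SU < 208.5.
From triangle TSU: 14.7 < SU < 156.7.
Both must hold, so SU lies in the intersection.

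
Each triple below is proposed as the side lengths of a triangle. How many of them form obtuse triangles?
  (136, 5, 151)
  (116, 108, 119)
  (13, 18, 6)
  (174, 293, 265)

(136,5,151): 5+136 ≤ 151, not a triangle
(116,108,119): 108²+116² = 25120 > 14161 = 119² → acute
(13,18,6): 6²+13² = 205 < 324 = 18² → obtuse
(174,293,265): 174²+265² = 100501 > 85849 = 293² → acute
1 of the 4 is obtuse.

1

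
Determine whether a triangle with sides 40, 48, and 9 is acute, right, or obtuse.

obtuse

Compare the square of the longest side to the sum of squares of the other two: 9² + 40² = 1681 < 2304 = 48².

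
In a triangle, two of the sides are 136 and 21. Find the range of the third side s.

115 < s < 157

By the triangle inequality, s must be less than 136 + 21 = 157 and greater than |136 − 21| = 115.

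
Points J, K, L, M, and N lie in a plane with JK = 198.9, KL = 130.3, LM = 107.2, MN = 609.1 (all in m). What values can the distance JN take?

172.7 ≤ JN ≤ 1045.5 m

The maximum is all hops collinear in one direction: 198.9 + 130.3 + 107.2 + 609.1 = 1045.5.
The longest hop is 609.1; the others sum to 436.4. Folding the others back against it leaves at least 609.1 − 436.4 = 172.7.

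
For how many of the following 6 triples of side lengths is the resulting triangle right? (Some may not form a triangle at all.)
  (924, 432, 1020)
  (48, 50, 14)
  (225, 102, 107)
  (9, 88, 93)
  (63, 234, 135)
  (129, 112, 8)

(924,432,1020): 432²+924² = 1040400 = 1020² → right
(48,50,14): 14²+48² = 2500 = 50² → right
(225,102,107): 102+107 ≤ 225, not a triangle
(9,88,93): 9²+88² = 7825 < 8649 = 93² → obtuse
(63,234,135): 63+135 ≤ 234, not a triangle
(129,112,8): 8+112 ≤ 129, not a triangle
2 of the 6 are right.

2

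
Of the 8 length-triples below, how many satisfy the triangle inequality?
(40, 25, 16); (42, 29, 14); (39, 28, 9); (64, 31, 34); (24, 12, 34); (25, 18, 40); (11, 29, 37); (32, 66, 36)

7

(16,25,40): 16+25 > 40 → valid
(14,29,42): 14+29 > 42 → valid
(9,28,39): 9+28 ≤ 39 → not valid
(31,34,64): 31+34 > 64 → valid
(12,24,34): 12+24 > 34 → valid
(18,25,40): 18+25 > 40 → valid
(11,29,37): 11+29 > 37 → valid
(32,36,66): 32+36 > 66 → valid
7 of the 8 triples form a triangle.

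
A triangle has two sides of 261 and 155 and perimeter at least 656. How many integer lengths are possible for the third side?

176

Triangle inequality: 106 < x < 416. Perimeter ≥ 656 gives x ≥ 656 − 261 − 155 = 240.
So 240 ≤ x < 416; integers 240 through 415: 176 values.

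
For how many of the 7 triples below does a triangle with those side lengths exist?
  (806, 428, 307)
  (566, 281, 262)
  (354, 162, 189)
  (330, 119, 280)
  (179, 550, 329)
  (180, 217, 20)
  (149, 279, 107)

(307,428,806): 307+428 ≤ 806 → not valid
(262,281,566): 262+281 ≤ 566 → not valid
(162,189,354): 162+189 ≤ 354 → not valid
(119,280,330): 119+280 > 330 → valid
(179,329,550): 179+329 ≤ 550 → not valid
(20,180,217): 20+180 ≤ 217 → not valid
(107,149,279): 107+149 ≤ 279 → not valid
1 of the 7 triples forms a triangle.

1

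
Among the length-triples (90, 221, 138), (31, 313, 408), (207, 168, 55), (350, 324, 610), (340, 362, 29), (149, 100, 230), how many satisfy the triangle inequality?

(90,138,221): 90+138 > 221 → valid
(31,313,408): 31+313 ≤ 408 → not valid
(55,168,207): 55+168 > 207 → valid
(324,350,610): 324+350 > 610 → valid
(29,340,362): 29+340 > 362 → valid
(100,149,230): 100+149 > 230 → valid
5 of the 6 triples form a triangle.

5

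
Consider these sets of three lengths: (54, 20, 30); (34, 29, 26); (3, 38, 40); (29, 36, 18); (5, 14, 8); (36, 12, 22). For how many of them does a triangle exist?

(20,30,54): 20+30 ≤ 54 → not valid
(26,29,34): 26+29 > 34 → valid
(3,38,40): 3+38 > 40 → valid
(18,29,36): 18+29 > 36 → valid
(5,8,14): 5+8 ≤ 14 → not valid
(12,22,36): 12+22 ≤ 36 → not valid
3 of the 6 triples form a triangle.

3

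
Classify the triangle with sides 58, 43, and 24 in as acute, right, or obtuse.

obtuse

Compare the square of the longest side to the sum of squares of the other two: 24² + 43² = 2425 < 3364 = 58².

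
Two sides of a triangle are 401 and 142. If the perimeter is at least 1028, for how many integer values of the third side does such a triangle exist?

Triangle inequality: 259 < x < 543. Perimeter ≥ 1028 gives x ≥ 1028 − 401 − 142 = 485.
So 485 ≤ x < 543; integers 485 through 542: 58 values.

58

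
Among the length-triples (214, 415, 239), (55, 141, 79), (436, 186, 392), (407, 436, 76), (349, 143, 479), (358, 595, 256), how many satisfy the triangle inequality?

5

(214,239,415): 214+239 > 415 → valid
(55,79,141): 55+79 ≤ 141 → not valid
(186,392,436): 186+392 > 436 → valid
(76,407,436): 76+407 > 436 → valid
(143,349,479): 143+349 > 479 → valid
(256,358,595): 256+358 > 595 → valid
5 of the 6 triples form a triangle.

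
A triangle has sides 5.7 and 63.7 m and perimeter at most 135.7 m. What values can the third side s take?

Triangle inequality alone gives 58.0 < s < 69.4.
The perimeter condition gives s ≤ 135.7 − 5.7 − 63.7 = 66.3.
Intersecting the two: 58.0 < s ≤ 66.3.

58.0 < s ≤ 66.3 m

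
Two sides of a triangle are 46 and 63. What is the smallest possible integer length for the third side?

18

The third side must be strictly greater than |46 − 63| = 17.
The smallest integer above 17 is 18.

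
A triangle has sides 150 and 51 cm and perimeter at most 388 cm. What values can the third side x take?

Triangle inequality alone gives 99 < x < 201.
The perimeter condition gives x ≤ 388 − 150 − 51 = 187.
Intersecting the two: 99 < x ≤ 187.

99 < x ≤ 187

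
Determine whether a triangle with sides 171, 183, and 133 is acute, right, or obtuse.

Compare the square of the longest side to the sum of squares of the other two: 133² + 171² = 46930 > 33489 = 183².

acute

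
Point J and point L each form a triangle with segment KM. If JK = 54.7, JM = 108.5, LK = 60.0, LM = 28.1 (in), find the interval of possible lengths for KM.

53.8 < KM < 88.1

From triangle JKM: |54.7 − 108.5| < KM < 54.7 + 108.5, i.e. 53.8 < KM < 163.2.
From triangle LKM: 31.9 < KM < 88.1.
Both must hold, so KM lies in the intersection.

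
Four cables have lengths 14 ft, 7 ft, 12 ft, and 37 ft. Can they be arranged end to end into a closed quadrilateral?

No

For a quadrilateral, each side must be shorter than the sum of the others.
Here the longest side is 37, but the remaining 3 sides sum to only 33.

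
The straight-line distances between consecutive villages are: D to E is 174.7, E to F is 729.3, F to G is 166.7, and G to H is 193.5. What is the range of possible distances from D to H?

194.4 ≤ DH ≤ 1264.2

The maximum is all hops collinear in one direction: 174.7 + 729.3 + 166.7 + 193.5 = 1264.2.
The longest hop is 729.3; the others sum to 534.9. Folding the others back against it leaves at least 729.3 − 534.9 = 194.4.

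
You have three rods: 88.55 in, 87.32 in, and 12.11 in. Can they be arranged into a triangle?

The longest side is 88.55, and the other two sum to 99.43.
Since 99.43 > 88.55, the triangle inequality holds.

Yes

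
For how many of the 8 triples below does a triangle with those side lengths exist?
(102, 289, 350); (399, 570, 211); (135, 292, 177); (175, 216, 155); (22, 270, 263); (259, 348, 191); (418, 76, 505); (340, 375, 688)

7

(102,289,350): 102+289 > 350 → valid
(211,399,570): 211+399 > 570 → valid
(135,177,292): 135+177 > 292 → valid
(155,175,216): 155+175 > 216 → valid
(22,263,270): 22+263 > 270 → valid
(191,259,348): 191+259 > 348 → valid
(76,418,505): 76+418 ≤ 505 → not valid
(340,375,688): 340+375 > 688 → valid
7 of the 8 triples form a triangle.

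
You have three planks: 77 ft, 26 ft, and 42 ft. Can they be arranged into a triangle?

No

The longest side is 77, but the other two sum to only 68.
68 < 77, so the triangle inequality fails.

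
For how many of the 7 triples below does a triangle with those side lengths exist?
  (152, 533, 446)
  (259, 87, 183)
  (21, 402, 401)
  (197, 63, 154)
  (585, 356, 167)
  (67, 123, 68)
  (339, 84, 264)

(152,446,533): 152+446 > 533 → valid
(87,183,259): 87+183 > 259 → valid
(21,401,402): 21+401 > 402 → valid
(63,154,197): 63+154 > 197 → valid
(167,356,585): 167+356 ≤ 585 → not valid
(67,68,123): 67+68 > 123 → valid
(84,264,339): 84+264 > 339 → valid
6 of the 7 triples form a triangle.

6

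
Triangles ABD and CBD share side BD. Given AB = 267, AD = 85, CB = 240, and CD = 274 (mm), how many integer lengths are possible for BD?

From triangle ABD: 182 < BD < 352.
From triangle CBD: 34 < BD < 514.
Intersection: 182 < BD < 352, so integers 183 through 351: 169 values.

169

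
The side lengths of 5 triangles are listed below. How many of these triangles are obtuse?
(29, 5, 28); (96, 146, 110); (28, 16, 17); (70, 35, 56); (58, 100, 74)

4

(29,5,28): 5²+28² = 809 < 841 = 29² → obtuse
(96,146,110): 96²+110² = 21316 = 146² → right
(28,16,17): 16²+17² = 545 < 784 = 28² → obtuse
(70,35,56): 35²+56² = 4361 < 4900 = 70² → obtuse
(58,100,74): 58²+74² = 8840 < 10000 = 100² → obtuse
4 of the 5 are obtuse.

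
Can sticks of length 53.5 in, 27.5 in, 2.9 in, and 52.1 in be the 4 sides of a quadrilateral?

A quadrilateral exists iff every side is shorter than the sum of the others — equivalently, the longest side is less than the sum of the rest.
Longest side 53.5 < 82.5 (sum of the remaining 3), so yes.

Yes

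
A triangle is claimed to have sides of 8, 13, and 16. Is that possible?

The longest side is 16, and the other two sum to 21.
Since 21 > 16, the triangle inequality holds.

Yes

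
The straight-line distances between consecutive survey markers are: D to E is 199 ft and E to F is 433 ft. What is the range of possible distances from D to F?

234 ≤ DF ≤ 632 ft

By the triangle inequality, |199 − 433| ≤ DF ≤ 199 + 433.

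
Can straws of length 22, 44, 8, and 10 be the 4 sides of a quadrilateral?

For a quadrilateral, each side must be shorter than the sum of the others.
Here the longest side is 44, but the remaining 3 sides sum to only 40.

No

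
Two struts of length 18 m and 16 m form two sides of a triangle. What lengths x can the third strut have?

2 < x < 34 (m)

By the triangle inequality, x must be less than 18 + 16 = 34 and greater than |18 − 16| = 2.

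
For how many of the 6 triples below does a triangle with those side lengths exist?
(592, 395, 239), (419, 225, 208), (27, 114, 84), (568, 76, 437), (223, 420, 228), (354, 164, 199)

(239,395,592): 239+395 > 592 → valid
(208,225,419): 208+225 > 419 → valid
(27,84,114): 27+84 ≤ 114 → not valid
(76,437,568): 76+437 ≤ 568 → not valid
(223,228,420): 223+228 > 420 → valid
(164,199,354): 164+199 > 354 → valid
4 of the 6 triples form a triangle.

4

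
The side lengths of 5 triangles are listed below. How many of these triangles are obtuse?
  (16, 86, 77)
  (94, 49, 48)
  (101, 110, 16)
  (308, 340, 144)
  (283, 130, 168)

(16,86,77): 16²+77² = 6185 < 7396 = 86² → obtuse
(94,49,48): 48²+49² = 4705 < 8836 = 94² → obtuse
(101,110,16): 16²+101² = 10457 < 12100 = 110² → obtuse
(308,340,144): 144²+308² = 115600 = 340² → right
(283,130,168): 130²+168² = 45124 < 80089 = 283² → obtuse
4 of the 5 are obtuse.

4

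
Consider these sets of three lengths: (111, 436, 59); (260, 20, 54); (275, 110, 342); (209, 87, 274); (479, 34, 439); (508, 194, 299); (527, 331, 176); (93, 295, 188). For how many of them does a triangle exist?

2

(59,111,436): 59+111 ≤ 436 → not valid
(20,54,260): 20+54 ≤ 260 → not valid
(110,275,342): 110+275 > 342 → valid
(87,209,274): 87+209 > 274 → valid
(34,439,479): 34+439 ≤ 479 → not valid
(194,299,508): 194+299 ≤ 508 → not valid
(176,331,527): 176+331 ≤ 527 → not valid
(93,188,295): 93+188 ≤ 295 → not valid
2 of the 8 triples form a triangle.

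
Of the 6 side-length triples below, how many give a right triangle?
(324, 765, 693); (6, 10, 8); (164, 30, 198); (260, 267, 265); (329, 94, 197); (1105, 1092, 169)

3

(324,765,693): 324²+693² = 585225 = 765² → right
(6,10,8): 6²+8² = 100 = 10² → right
(164,30,198): 30+164 ≤ 198, not a triangle
(260,267,265): 260²+265² = 137825 > 71289 = 267² → acute
(329,94,197): 94+197 ≤ 329, not a triangle
(1105,1092,169): 169²+1092² = 1221025 = 1105² → right
3 of the 6 are right.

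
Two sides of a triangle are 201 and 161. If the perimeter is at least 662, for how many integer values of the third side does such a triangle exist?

62

Triangle inequality: 40 < x < 362. Perimeter ≥ 662 gives x ≥ 662 − 201 − 161 = 300.
So 300 ≤ x < 362; integers 300 through 361: 62 values.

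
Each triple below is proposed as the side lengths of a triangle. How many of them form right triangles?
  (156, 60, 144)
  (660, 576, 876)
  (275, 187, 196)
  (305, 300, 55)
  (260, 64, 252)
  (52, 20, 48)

5

(156,60,144): 60²+144² = 24336 = 156² → right
(660,576,876): 576²+660² = 767376 = 876² → right
(275,187,196): 187²+196² = 73385 < 75625 = 275² → obtuse
(305,300,55): 55²+300² = 93025 = 305² → right
(260,64,252): 64²+252² = 67600 = 260² → right
(52,20,48): 20²+48² = 2704 = 52² → right
5 of the 6 are right.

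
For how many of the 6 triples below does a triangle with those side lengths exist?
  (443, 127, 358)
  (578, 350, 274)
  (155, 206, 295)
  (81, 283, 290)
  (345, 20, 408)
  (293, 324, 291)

5

(127,358,443): 127+358 > 443 → valid
(274,350,578): 274+350 > 578 → valid
(155,206,295): 155+206 > 295 → valid
(81,283,290): 81+283 > 290 → valid
(20,345,408): 20+345 ≤ 408 → not valid
(291,293,324): 291+293 > 324 → valid
5 of the 6 triples form a triangle.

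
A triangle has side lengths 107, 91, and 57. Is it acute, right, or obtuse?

acute

Compare the square of the longest side to the sum of squares of the other two: 57² + 91² = 11530 > 11449 = 107².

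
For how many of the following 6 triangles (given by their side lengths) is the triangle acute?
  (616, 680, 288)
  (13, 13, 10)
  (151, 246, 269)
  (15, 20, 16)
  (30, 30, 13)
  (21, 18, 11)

5

(616,680,288): 288²+616² = 462400 = 680² → right
(13,13,10): 10²+13² = 269 > 169 = 13² → acute
(151,246,269): 151²+246² = 83317 > 72361 = 269² → acute
(15,20,16): 15²+16² = 481 > 400 = 20² → acute
(30,30,13): 13²+30² = 1069 > 900 = 30² → acute
(21,18,11): 11²+18² = 445 > 441 = 21² → acute
5 of the 6 are acute.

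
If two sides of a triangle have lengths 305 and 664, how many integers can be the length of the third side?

609

The third side lies in the open interval (359, 969).
Integers from 360 to 968 inclusive: 968 − 360 + 1 = 609.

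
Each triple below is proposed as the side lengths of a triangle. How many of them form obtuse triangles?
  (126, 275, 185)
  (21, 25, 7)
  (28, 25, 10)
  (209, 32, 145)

(126,275,185): 126²+185² = 50101 < 75625 = 275² → obtuse
(21,25,7): 7²+21² = 490 < 625 = 25² → obtuse
(28,25,10): 10²+25² = 725 < 784 = 28² → obtuse
(209,32,145): 32+145 ≤ 209, not a triangle
3 of the 4 are obtuse.

3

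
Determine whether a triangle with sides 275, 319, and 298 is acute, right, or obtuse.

acute

Compare the square of the longest side to the sum of squares of the other two: 275² + 298² = 164429 > 101761 = 319².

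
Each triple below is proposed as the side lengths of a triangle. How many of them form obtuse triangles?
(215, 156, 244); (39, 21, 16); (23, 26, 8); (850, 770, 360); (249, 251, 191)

1

(215,156,244): 156²+215² = 70561 > 59536 = 244² → acute
(39,21,16): 16+21 ≤ 39, not a triangle
(23,26,8): 8²+23² = 593 < 676 = 26² → obtuse
(850,770,360): 360²+770² = 722500 = 850² → right
(249,251,191): 191²+249² = 98482 > 63001 = 251² → acute
1 of the 5 is obtuse.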